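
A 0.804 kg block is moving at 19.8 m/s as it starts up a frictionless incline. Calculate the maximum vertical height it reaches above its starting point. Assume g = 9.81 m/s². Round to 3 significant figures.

By energy conservation, ½mv² = mgh
h = v²/(2g) = 19.8²/(2 × 9.81) = 19.98 m

h = 20.0 m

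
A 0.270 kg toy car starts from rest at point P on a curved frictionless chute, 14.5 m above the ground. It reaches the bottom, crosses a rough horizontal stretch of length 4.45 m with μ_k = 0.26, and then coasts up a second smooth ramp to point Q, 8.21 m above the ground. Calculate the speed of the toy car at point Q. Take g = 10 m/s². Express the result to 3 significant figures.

Energy at P: mgh₁ = (0.270)(10)(14.5) = 39.150 J
Friction loss: W_f = μ_k mg d = 3.124 J
At Q: ½mv² + mgh₂ = mgh₁ − W_f
½mv² = 39.150 − 3.124 − 22.167 = 13.859 J
v = √(2 × 13.859/0.270) = 10.13 m/s

v = 10.1 m/s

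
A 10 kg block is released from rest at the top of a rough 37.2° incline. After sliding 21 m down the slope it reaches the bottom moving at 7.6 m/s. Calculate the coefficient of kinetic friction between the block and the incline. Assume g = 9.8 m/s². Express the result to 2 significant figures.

μ_k = 0.58

mgh = ½mv² + μ_k (mg cosθ) L, with h = L sinθ
mgL sinθ = 1244.3 J; ½mv² = 288.80 J
W_f = 1244.3 − 288.80 = 955.5 J
μ_k = W_f/(mg cosθ · L) = 955.5/(78.06 × 21) = 0.5829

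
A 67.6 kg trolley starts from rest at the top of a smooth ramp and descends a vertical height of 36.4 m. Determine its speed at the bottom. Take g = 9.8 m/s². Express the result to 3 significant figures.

v = 26.7 m/s

Equating total energy at the two states: mgh = ½mv²
The mass cancels from both sides.
v = √(2gh) = √(2 × 9.8 × 36.4) = √713.44 = 26.71 m/s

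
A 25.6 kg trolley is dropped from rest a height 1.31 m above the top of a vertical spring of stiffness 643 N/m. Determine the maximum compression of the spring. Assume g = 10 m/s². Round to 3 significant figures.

Measuring PE from the top of the relaxed spring, at max compression the trolley has dropped H + x with zero KE, so:
mg(H + x) = ½kx²
½(643)x² − (25.6)(10)x − (25.6)(10)(1.31) = 0
321.5x² − 256.0x − 335.4 = 0
x = [256.0 + √(65536 + 431273)]/(2 × 321.5) = 1.494 m

x = 1.49 m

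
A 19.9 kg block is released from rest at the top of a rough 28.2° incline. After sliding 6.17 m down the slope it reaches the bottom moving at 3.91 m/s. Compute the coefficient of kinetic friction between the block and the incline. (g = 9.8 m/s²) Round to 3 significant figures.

The energy dissipated by friction is the PE lost minus the KE gained:
mgL sinθ = 568.61 J; ½mv² = 152.12 J
W_f = 568.61 − 152.12 = 416.5 J
μ_k = W_f/(mg cosθ · L) = 416.5/(171.9 × 6.17) = 0.3927

μ_k = 0.393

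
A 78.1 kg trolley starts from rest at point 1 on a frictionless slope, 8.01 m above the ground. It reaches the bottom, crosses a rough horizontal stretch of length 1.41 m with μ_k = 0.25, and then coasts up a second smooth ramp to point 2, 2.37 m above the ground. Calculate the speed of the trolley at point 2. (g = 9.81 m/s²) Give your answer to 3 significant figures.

Energy at 1: mgh₁ = (78.1)(9.81)(8.01) = 6136.9 J
Friction loss: W_f = μ_k mg d = 270.1 J
At 2: ½mv² + mgh₂ = mgh₁ − W_f
½mv² = 6136.9 − 270.1 − 1815.8 = 4051.1 J
v = √(2 × 4051.1/78.1) = 10.19 m/s

v = 10.2 m/s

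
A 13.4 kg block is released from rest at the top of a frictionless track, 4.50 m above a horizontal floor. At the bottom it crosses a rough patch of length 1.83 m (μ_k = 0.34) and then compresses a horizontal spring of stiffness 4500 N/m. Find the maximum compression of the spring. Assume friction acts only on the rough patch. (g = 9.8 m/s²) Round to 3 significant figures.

x = 0.476 m

Initial energy: E₁ = mgh = (13.4)(9.8)(4.50) = 590.94 J
Friction removes W_f = μ_k mg d = (0.34)(13.4)(9.8)(1.83) = 81.71 J
Energy reaching the spring: E = 590.94 − 81.71 = 509.23 J
At max compression ½kx² = E ⇒ x = √(2E/k) = √(2 × 509.23/4500) = 0.4757 m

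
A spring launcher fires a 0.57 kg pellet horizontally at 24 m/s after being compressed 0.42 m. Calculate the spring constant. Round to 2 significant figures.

k = 1900 N/m

Spring PE at full compression equals KE at release: ½kx² = ½mv²
k = mv²/x² = (0.57)(24)²/(0.42)² = 1861 N/m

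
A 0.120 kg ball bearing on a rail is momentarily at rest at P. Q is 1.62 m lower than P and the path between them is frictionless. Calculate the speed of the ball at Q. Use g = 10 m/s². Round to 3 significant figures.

Energy conservation between the two points: mgh = ½mv²
The mass cancels from both sides.
v = √(2gh) = √(2 × 10 × 1.62) = √32.400 = 5.692 m/s

v = 5.69 m/s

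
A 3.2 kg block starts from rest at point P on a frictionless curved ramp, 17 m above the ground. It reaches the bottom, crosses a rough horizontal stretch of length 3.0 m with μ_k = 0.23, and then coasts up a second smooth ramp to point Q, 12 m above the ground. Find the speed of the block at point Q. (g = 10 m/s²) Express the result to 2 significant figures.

Energy at P: mgh₁ = (3.2)(10)(17) = 544.00 J
Friction loss: W_f = μ_k mg d = 22.08 J
At Q: ½mv² + mgh₂ = mgh₁ − W_f
½mv² = 544.00 − 22.08 − 384.00 = 137.92 J
v = √(2 × 137.92/3.2) = 9.284 m/s

v = 9.3 m/s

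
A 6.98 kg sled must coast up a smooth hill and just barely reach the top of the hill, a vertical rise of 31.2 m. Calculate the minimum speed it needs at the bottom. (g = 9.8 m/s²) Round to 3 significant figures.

At the top it is momentarily at rest, so all KE converts to PE: ½mv² = mgh
v = √(2gh) = √(2 × 9.8 × 31.2) = 24.73 m/s

v = 24.7 m/s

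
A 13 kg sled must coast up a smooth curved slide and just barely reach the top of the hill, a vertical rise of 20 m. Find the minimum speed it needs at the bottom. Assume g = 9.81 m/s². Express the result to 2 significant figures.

v = 20 m/s

At the top it is momentarily at rest, so all KE converts to PE: ½mv² = mgh
v = √(2gh) = √(2 × 9.81 × 20) = 19.81 m/s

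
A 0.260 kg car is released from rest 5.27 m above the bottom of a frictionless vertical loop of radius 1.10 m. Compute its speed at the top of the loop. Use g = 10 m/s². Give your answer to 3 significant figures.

v = 7.84 m/s

Energy conservation: mgh = ½mv_top² + mg(2r)
v_top² = 2g(h − 2r) = 2(10)(5.27 − 2.200) = 61.40
v_top = 7.836 m/s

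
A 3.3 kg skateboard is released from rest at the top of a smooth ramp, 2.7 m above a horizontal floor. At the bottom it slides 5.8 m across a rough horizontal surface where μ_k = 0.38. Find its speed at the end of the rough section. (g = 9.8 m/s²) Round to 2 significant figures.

v = 3.1 m/s

Energy bookkeeping (friction removes W_f = μ_k N d):
mgh = ½mv² + μ_k m g d
W_f = μ_k mg d = (0.38)(3.3)(9.8)(5.8) = 71.28 J
½mv² = mgh − W_f = 87.318 − 71.28 = 16.041 J
v = √(2 × 16.041/3.3) = 3.118 m/s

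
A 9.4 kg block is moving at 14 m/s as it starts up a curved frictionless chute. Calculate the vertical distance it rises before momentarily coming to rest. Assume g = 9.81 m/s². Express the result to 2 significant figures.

h = 10 m

Setting KE at the bottom equal to PE gained: ½mv² = mgh
h = v²/(2g) = 14²/(2 × 9.81) = 9.990 m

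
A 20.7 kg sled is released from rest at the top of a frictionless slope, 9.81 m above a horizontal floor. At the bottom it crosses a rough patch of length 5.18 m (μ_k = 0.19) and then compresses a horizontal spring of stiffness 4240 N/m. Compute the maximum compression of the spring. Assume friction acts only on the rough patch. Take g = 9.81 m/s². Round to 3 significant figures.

Initial energy: E₁ = mgh = (20.7)(9.81)(9.81) = 1992.1 J
Friction removes W_f = μ_k mg d = (0.19)(20.7)(9.81)(5.18) = 199.9 J
Energy reaching the spring: E = 1992.1 − 199.9 = 1792.2 J
At max compression ½kx² = E ⇒ x = √(2E/k) = √(2 × 1792.2/4240) = 0.9195 m

x = 0.919 m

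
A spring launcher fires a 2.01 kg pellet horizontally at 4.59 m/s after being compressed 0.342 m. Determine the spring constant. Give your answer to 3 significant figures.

Energy stored in the spring equals the launch KE: ½kx² = ½mv²
k = mv²/x² = (2.01)(4.59)²/(0.342)² = 362.1 N/m

k = 362 N/m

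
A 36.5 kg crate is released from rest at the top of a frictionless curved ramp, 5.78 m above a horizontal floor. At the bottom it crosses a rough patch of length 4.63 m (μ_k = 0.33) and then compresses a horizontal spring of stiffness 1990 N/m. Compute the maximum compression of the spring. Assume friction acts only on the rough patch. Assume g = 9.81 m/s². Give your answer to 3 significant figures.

x = 1.24 m

Initial energy: E₁ = mgh = (36.5)(9.81)(5.78) = 2069.6 J
Friction removes W_f = μ_k mg d = (0.33)(36.5)(9.81)(4.63) = 547.1 J
Energy reaching the spring: E = 2069.6 − 547.1 = 1522.5 J
At max compression ½kx² = E ⇒ x = √(2E/k) = √(2 × 1522.5/1990) = 1.237 m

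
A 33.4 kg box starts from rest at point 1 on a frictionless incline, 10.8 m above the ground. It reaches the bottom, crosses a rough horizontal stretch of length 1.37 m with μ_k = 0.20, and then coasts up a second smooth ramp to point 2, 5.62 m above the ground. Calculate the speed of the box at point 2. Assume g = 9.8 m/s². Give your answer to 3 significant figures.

v = 9.81 m/s

Energy at 1: mgh₁ = (33.4)(9.8)(10.8) = 3535.1 J
Friction loss: W_f = μ_k mg d = 89.69 J
At 2: ½mv² + mgh₂ = mgh₁ − W_f
½mv² = 3535.1 − 89.69 − 1839.5 = 1605.8 J
v = √(2 × 1605.8/33.4) = 9.806 m/s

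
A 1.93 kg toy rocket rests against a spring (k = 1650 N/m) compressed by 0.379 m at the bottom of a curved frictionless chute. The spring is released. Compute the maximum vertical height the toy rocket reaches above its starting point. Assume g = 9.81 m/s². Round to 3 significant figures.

h = 6.26 m

All spring PE becomes gravitational PE at the highest point: ½kx² = mgh
h = kx²/(2mg) = (1650)(0.379)²/(2 × 1.93 × 9.81) = 6.259 m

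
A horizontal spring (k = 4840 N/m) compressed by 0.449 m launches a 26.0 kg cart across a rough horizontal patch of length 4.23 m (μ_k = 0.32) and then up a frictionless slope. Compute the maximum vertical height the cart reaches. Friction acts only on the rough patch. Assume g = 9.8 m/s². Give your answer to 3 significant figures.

h = 0.561 m

Spring energy: E₀ = ½kx² = ½(4840)(0.449)² = 487.87 J
Friction: W_f = μ_k mg d = (0.32)(26.0)(9.8)(4.23) = 344.9 J
Energy at base of ramp: E = 487.87 − 344.9 = 142.98 J
At max height all remaining energy is PE: mgh = E ⇒ h = E/(mg) = 142.98/(26.0 × 9.8) = 0.5611 m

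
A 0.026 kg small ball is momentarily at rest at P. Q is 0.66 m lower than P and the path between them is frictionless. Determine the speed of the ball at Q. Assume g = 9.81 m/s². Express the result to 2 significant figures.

v = 3.6 m/s

Equating total energy at the two states: mgh = ½mv²
v = √(2gh) = √(2 × 9.81 × 0.66) = √12.949 = 3.598 m/s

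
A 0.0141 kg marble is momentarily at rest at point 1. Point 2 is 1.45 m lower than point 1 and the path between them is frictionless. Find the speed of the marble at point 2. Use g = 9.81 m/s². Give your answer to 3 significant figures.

v = 5.33 m/s

Energy conservation between the two points: mgh = ½mv²
v = √(2gh) = √(2 × 9.81 × 1.45) = √28.449 = 5.334 m/s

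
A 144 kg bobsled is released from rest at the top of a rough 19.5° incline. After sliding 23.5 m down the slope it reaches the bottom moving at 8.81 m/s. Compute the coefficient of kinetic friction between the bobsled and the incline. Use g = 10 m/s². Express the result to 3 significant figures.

μ_k = 0.179

Energy balance down the incline: mg L sinθ − ½mv² = μ_k (mg cosθ) L
mgL sinθ = 11296 J; ½mv² = 5588.4 J
W_f = 11296 − 5588.4 = 5708 J
μ_k = W_f/(mg cosθ · L) = 5708/(1357 × 23.5) = 0.1789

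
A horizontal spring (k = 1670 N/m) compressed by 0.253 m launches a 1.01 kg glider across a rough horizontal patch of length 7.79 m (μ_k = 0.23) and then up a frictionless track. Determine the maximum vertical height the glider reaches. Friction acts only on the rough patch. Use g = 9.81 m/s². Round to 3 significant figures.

Spring energy: E₀ = ½kx² = ½(1670)(0.253)² = 53.448 J
Friction: W_f = μ_k mg d = (0.23)(1.01)(9.81)(7.79) = 17.75 J
Energy at base of ramp: E = 53.448 − 17.75 = 35.695 J
At max height all remaining energy is PE: mgh = E ⇒ h = E/(mg) = 35.695/(1.01 × 9.81) = 3.603 m

h = 3.60 m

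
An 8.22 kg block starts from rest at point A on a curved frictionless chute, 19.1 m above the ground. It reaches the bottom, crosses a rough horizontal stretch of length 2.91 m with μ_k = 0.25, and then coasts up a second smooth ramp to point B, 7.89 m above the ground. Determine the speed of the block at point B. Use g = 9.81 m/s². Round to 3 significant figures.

v = 14.3 m/s

Energy at A: mgh₁ = (8.22)(9.81)(19.1) = 1540.2 J
Friction loss: W_f = μ_k mg d = 58.66 J
At B: ½mv² + mgh₂ = mgh₁ − W_f
½mv² = 1540.2 − 58.66 − 636.24 = 845.29 J
v = √(2 × 845.29/8.22) = 14.34 m/s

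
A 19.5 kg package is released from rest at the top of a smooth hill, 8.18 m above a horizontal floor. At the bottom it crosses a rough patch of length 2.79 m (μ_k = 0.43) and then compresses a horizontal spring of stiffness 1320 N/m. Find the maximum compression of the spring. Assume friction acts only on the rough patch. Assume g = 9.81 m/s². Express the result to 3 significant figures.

Initial energy: E₁ = mgh = (19.5)(9.81)(8.18) = 1564.8 J
Friction removes W_f = μ_k mg d = (0.43)(19.5)(9.81)(2.79) = 229.5 J
Energy reaching the spring: E = 1564.8 − 229.5 = 1335.3 J
At max compression ½kx² = E ⇒ x = √(2E/k) = √(2 × 1335.3/1320) = 1.422 m

x = 1.42 m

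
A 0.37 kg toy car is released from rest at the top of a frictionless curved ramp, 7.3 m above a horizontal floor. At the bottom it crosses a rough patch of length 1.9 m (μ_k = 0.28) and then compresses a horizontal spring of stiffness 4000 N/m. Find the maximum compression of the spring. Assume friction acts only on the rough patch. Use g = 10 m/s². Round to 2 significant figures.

Initial energy: E₁ = mgh = (0.37)(10)(7.3) = 27.010 J
Friction removes W_f = μ_k mg d = (0.28)(0.37)(10)(1.9) = 1.968 J
Energy reaching the spring: E = 27.010 − 1.968 = 25.042 J
At max compression ½kx² = E ⇒ x = √(2E/k) = √(2 × 25.042/4000) = 0.1119 m

x = 0.11 m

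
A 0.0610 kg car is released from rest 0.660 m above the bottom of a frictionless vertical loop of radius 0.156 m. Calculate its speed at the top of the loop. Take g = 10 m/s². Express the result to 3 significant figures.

Energy conservation: mgh = ½mv_top² + mg(2r)
v_top² = 2g(h − 2r) = 2(10)(0.660 − 0.3120) = 6.960
v_top = 2.638 m/s

v = 2.64 m/s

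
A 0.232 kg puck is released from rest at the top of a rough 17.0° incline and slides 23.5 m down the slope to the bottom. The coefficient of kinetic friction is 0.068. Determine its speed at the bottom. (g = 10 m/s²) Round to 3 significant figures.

Energy: mgh = ½mv² + W_f, with h = L sinθ and W_f = μ_k (mg cosθ) L
mgh = mgL sinθ = (0.232)(10)(23.5)sin17.0° = 15.940 J
W_f = μ_k mg cosθ · L = (0.068)(0.232)(10)cos17.0°·23.5 = 3.545 J
½mv² = 15.940 − 3.545 = 12.395 J
v = √(2 × 12.395/0.232) = 10.34 m/s

v = 10.3 m/s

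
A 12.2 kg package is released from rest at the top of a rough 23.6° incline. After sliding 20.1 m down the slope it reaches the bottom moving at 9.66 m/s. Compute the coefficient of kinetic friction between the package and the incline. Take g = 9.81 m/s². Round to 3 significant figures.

The energy dissipated by friction is the PE lost minus the KE gained:
mgL sinθ = 963.08 J; ½mv² = 569.23 J
W_f = 963.08 − 569.23 = 393.9 J
μ_k = W_f/(mg cosθ · L) = 393.9/(109.7 × 20.1) = 0.1787

μ_k = 0.179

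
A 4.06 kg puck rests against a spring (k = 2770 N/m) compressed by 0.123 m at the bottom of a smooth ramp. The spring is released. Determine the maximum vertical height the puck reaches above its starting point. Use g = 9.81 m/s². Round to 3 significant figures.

h = 0.526 m

All spring PE becomes gravitational PE at the highest point: ½kx² = mgh
h = kx²/(2mg) = (2770)(0.123)²/(2 × 4.06 × 9.81) = 0.5261 m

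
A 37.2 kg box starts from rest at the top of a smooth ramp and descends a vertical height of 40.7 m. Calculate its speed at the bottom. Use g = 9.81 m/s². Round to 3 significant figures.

Energy conservation between the two points: mgh = ½mv²
The mass cancels from both sides.
v = √(2gh) = √(2 × 9.81 × 40.7) = √798.53 = 28.26 m/s

v = 28.3 m/s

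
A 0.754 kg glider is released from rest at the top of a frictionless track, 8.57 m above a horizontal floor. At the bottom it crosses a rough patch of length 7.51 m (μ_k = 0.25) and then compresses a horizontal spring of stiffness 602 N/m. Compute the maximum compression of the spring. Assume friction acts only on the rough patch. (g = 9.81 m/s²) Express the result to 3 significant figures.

Initial energy: E₁ = mgh = (0.754)(9.81)(8.57) = 63.390 J
Friction removes W_f = μ_k mg d = (0.25)(0.754)(9.81)(7.51) = 13.89 J
Energy reaching the spring: E = 63.390 − 13.89 = 49.503 J
At max compression ½kx² = E ⇒ x = √(2E/k) = √(2 × 49.503/602) = 0.4055 m

x = 0.406 m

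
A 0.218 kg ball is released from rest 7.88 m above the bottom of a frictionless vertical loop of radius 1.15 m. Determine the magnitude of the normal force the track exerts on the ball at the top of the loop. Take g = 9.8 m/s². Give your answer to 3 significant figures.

Energy from release to top (height 2r): mgh = ½mv_top² + mg(2r)
v_top² = 2g(h − 2r) = 2(9.8)(7.88 − 2.300) = 109.37 m²/s²
At the top, both N and weight point toward the centre: N + mg = mv_top²/r
N = m(v_top²/r − g) = 0.218(109.37/1.15 − 9.8) = 18.60 N

N = 18.6 N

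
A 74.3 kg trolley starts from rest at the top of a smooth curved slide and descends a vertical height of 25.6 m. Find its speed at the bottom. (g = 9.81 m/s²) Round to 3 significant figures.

By conservation of mechanical energy, mgh = ½mv²
The mass cancels from both sides.
v = √(2gh) = √(2 × 9.81 × 25.6) = √502.27 = 22.41 m/s

v = 22.4 m/s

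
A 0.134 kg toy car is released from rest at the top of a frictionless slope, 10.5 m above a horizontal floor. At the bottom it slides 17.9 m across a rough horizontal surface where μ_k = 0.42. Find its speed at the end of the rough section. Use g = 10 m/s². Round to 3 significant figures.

Energy at the top = energy at the end + work done against friction:
mgh = ½mv² + μ_k m g d
W_f = μ_k mg d = (0.42)(0.134)(10)(17.9) = 10.07 J
½mv² = mgh − W_f = 14.070 − 10.07 = 3.9959 J
v = √(2 × 3.9959/0.134) = 7.723 m/s

v = 7.72 m/s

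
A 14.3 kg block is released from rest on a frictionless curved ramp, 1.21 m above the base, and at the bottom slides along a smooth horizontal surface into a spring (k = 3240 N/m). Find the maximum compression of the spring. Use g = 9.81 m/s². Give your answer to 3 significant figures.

x = 0.324 m

Energy conservation (no friction) from release to max compression: mgh = ½kx²
x = √(2mgh/k) = √(2 × 14.3 × 9.81 × 1.21 / 3240) = 0.3237 m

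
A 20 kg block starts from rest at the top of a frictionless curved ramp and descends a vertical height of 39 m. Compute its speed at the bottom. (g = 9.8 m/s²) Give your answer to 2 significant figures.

v = 28 m/s

By conservation of mechanical energy, mgh = ½mv²
v = √(2gh) = √(2 × 9.8 × 39) = √764.40 = 27.65 m/s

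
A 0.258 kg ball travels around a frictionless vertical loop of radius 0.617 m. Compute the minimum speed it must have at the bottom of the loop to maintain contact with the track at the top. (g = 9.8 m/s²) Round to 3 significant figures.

At the top: mg = mv_top²/r ⇒ v_top² = gr = 6.047 m²/s²
Energy from bottom to top (height 2r): ½mv_bot² = ½mv_top² + mg(2r)
v_bot² = gr + 4gr = 5gr = 30.23
v_bot = √(5gr) = 5.498 m/s

v = 5.50 m/s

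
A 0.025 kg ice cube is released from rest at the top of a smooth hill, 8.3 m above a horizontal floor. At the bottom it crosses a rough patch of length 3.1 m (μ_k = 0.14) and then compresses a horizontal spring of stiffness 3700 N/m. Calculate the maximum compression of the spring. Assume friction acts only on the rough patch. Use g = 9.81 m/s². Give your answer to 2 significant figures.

Initial energy: E₁ = mgh = (0.025)(9.81)(8.3) = 2.0356 J
Friction removes W_f = μ_k mg d = (0.14)(0.025)(9.81)(3.1) = 0.1064 J
Energy reaching the spring: E = 2.0356 − 0.1064 = 1.9291 J
At max compression ½kx² = E ⇒ x = √(2E/k) = √(2 × 1.9291/3700) = 0.03229 m

x = 0.032 m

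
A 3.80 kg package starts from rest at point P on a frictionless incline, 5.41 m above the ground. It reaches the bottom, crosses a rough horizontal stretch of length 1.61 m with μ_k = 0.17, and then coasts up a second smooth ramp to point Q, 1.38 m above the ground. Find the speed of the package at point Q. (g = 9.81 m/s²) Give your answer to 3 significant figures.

v = 8.58 m/s

Energy at P: mgh₁ = (3.80)(9.81)(5.41) = 201.67 J
Friction loss: W_f = μ_k mg d = 10.20 J
At Q: ½mv² + mgh₂ = mgh₁ − W_f
½mv² = 201.67 − 10.20 − 51.444 = 140.03 J
v = √(2 × 140.03/3.80) = 8.585 m/s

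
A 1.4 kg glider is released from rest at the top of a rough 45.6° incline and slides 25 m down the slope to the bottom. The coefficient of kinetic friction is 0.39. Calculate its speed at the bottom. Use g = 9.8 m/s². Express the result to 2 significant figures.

v = 15 m/s

Energy: mgh = ½mv² + W_f, with h = L sinθ and W_f = μ_k (mg cosθ) L
mgh = mgL sinθ = (1.4)(9.8)(25)sin45.6° = 245.06 J
W_f = μ_k mg cosθ · L = (0.39)(1.4)(9.8)cos45.6°·25 = 93.59 J
½mv² = 245.06 − 93.59 = 151.47 J
v = √(2 × 151.47/1.4) = 14.71 m/s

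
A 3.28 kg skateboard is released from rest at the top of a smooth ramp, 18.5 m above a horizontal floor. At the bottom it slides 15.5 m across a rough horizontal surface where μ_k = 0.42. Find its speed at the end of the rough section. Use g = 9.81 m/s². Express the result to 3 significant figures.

Energy bookkeeping (friction removes W_f = μ_k N d):
mgh = ½mv² + μ_k m g d
W_f = μ_k mg d = (0.42)(3.28)(9.81)(15.5) = 209.5 J
½mv² = mgh − W_f = 595.27 − 209.5 = 385.80 J
v = √(2 × 385.80/3.28) = 15.34 m/s

v = 15.3 m/s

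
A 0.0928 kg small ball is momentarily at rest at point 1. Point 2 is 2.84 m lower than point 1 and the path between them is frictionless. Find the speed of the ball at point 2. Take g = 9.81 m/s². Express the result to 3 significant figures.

Energy conservation between the two points: mgh = ½mv²
v = √(2gh) = √(2 × 9.81 × 2.84) = √55.721 = 7.465 m/s

v = 7.46 m/s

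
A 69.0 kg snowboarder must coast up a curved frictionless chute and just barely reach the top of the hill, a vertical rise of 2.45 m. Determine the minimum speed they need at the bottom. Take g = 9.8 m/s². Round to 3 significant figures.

v = 6.93 m/s

At the top they are momentarily at rest, so all KE converts to PE: ½mv² = mgh
v = √(2gh) = √(2 × 9.8 × 2.45) = 6.930 m/s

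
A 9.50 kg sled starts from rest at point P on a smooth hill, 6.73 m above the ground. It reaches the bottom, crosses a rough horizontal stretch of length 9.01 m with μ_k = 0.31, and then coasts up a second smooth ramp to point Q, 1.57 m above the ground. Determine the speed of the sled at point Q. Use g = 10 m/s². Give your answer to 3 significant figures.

Energy at P: mgh₁ = (9.50)(10)(6.73) = 639.35 J
Friction loss: W_f = μ_k mg d = 265.3 J
At Q: ½mv² + mgh₂ = mgh₁ − W_f
½mv² = 639.35 − 265.3 − 149.15 = 224.86 J
v = √(2 × 224.86/9.50) = 6.880 m/s

v = 6.88 m/s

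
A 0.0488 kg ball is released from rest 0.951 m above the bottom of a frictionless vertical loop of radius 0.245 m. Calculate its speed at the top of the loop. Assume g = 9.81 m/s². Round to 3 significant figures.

Energy conservation: mgh = ½mv_top² + mg(2r)
v_top² = 2g(h − 2r) = 2(9.81)(0.951 − 0.4900) = 9.045
v_top = 3.007 m/s

v = 3.01 m/s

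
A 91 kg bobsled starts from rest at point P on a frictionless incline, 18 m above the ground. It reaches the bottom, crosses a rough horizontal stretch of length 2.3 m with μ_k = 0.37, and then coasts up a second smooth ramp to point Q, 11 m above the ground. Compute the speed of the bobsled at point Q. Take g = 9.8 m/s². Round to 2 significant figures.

v = 11 m/s

Energy at P: mgh₁ = (91)(9.8)(18) = 16052 J
Friction loss: W_f = μ_k mg d = 758.9 J
At Q: ½mv² + mgh₂ = mgh₁ − W_f
½mv² = 16052 − 758.9 − 9809.8 = 5483.7 J
v = √(2 × 5483.7/91) = 10.98 m/s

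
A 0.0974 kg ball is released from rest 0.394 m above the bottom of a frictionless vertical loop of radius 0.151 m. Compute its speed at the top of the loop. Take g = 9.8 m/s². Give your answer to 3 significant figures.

Energy conservation: mgh = ½mv_top² + mg(2r)
v_top² = 2g(h − 2r) = 2(9.8)(0.394 − 0.3020) = 1.803
v_top = 1.343 m/s

v = 1.34 m/s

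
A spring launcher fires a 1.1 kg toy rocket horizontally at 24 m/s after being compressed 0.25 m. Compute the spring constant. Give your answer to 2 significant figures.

Spring PE at full compression equals KE at release: ½kx² = ½mv²
k = mv²/x² = (1.1)(24)²/(0.25)² = 10138 N/m

k = 10000 N/m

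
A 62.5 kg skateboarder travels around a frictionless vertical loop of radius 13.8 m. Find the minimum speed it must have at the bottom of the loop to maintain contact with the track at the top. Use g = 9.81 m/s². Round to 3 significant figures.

v = 26.0 m/s

At the top: mg = mv_top²/r ⇒ v_top² = gr = 135.4 m²/s²
Energy from bottom to top (height 2r): ½mv_bot² = ½mv_top² + mg(2r)
v_bot² = gr + 4gr = 5gr = 676.9
v_bot = √(5gr) = 26.02 m/s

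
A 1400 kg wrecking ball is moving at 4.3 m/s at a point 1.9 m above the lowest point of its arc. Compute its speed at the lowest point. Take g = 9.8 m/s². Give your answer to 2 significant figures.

Equating total energy at the two states: ½mv₀² + mgh = ½mv²
v² = v₀² + 2gh = (4.3)² + 2(9.8)(1.9) = 55.730
v = √55.730 = 7.465 m/s

v = 7.5 m/s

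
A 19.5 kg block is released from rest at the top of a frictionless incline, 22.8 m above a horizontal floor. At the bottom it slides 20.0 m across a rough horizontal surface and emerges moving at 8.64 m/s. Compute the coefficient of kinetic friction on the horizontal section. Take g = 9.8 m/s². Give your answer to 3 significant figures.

Energy at the top = energy at the end + work done against friction:
mgh = ½mv² + μ_k m g d
mgh = 4357.1 J; ½mv² = 727.83 J
W_f = 4357.1 − 727.83 = 3629 J
μ_k = W_f/(mg·d) = 3629/(191.1 × 20.0) = 0.9496

μ_k = 0.950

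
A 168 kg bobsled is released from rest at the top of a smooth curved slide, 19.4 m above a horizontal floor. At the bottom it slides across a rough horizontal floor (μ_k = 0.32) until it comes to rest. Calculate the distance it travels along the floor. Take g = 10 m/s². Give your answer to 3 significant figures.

Energy bookkeeping (friction removes W_f = μ_k N d):
At rest all PE has been dissipated by friction: mgh = μ_k m g d
d = h/μ_k = 19.4/0.32 = 60.62 m

d = 60.6 m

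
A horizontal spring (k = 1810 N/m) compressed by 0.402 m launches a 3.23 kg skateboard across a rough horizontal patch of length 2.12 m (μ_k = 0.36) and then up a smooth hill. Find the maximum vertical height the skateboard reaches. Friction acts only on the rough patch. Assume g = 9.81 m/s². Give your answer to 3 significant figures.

Spring energy: E₀ = ½kx² = ½(1810)(0.402)² = 146.25 J
Friction: W_f = μ_k mg d = (0.36)(3.23)(9.81)(2.12) = 24.18 J
Energy at base of ramp: E = 146.25 − 24.18 = 122.07 J
At max height all remaining energy is PE: mgh = E ⇒ h = E/(mg) = 122.07/(3.23 × 9.81) = 3.852 m

h = 3.85 m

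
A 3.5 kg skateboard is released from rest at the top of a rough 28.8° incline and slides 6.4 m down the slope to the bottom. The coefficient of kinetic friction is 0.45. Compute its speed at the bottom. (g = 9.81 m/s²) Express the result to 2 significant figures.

Work–energy: mg(L sinθ) − μ_k(mg cosθ)L = ½mv²
mgh = mgL sinθ = (3.5)(9.81)(6.4)sin28.8° = 105.86 J
W_f = μ_k mg cosθ · L = (0.45)(3.5)(9.81)cos28.8°·6.4 = 86.65 J
½mv² = 105.86 − 86.65 = 19.209 J
v = √(2 × 19.209/3.5) = 3.313 m/s

v = 3.3 m/s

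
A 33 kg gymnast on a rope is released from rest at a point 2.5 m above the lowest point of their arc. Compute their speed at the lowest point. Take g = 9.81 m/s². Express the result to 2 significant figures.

v = 7.0 m/s

Equating total energy at the two states: mgh = ½mv²
The mass cancels from both sides.
v = √(2gh) = √(2 × 9.81 × 2.5) = √49.050 = 7.004 m/s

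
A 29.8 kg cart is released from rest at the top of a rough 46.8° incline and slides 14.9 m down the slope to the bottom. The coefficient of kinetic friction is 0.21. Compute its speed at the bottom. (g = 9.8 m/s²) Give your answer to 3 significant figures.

v = 13.1 m/s

Taking the bottom as reference, mgh = ½mv² + μ_k N L with h = L sinθ, N = mg cosθ:
mgh = mgL sinθ = (29.8)(9.8)(14.9)sin46.8° = 3172.0 J
W_f = μ_k mg cosθ · L = (0.21)(29.8)(9.8)cos46.8°·14.9 = 625.5 J
½mv² = 3172.0 − 625.5 = 2546.5 J
v = √(2 × 2546.5/29.8) = 13.07 m/s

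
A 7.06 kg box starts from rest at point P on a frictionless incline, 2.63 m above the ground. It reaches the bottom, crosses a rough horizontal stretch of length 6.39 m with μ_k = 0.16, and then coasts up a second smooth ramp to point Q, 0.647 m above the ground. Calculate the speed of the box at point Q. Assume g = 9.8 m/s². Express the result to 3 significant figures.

v = 4.34 m/s

Energy at P: mgh₁ = (7.06)(9.8)(2.63) = 181.96 J
Friction loss: W_f = μ_k mg d = 70.74 J
At Q: ½mv² + mgh₂ = mgh₁ − W_f
½mv² = 181.96 − 70.74 − 44.765 = 66.462 J
v = √(2 × 66.462/7.06) = 4.339 m/s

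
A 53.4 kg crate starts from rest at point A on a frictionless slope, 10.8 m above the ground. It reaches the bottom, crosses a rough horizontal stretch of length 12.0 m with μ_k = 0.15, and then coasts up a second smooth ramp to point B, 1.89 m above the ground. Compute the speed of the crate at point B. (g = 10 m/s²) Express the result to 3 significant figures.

v = 11.9 m/s

Energy at A: mgh₁ = (53.4)(10)(10.8) = 5767.2 J
Friction loss: W_f = μ_k mg d = 961.2 J
At B: ½mv² + mgh₂ = mgh₁ − W_f
½mv² = 5767.2 − 961.2 − 1009.3 = 3796.7 J
v = √(2 × 3796.7/53.4) = 11.92 m/s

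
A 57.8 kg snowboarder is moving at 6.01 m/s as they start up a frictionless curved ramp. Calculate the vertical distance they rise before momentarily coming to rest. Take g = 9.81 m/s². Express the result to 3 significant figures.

h = 1.84 m

Setting KE at the bottom equal to PE gained: ½mv² = mgh
h = v²/(2g) = 6.01²/(2 × 9.81) = 1.841 m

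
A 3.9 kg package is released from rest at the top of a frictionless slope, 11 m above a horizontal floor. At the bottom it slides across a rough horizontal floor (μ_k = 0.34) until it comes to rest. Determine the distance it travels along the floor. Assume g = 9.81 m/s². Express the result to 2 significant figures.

d = 32 m

Energy at the top = energy at the end + work done against friction:
At rest all PE has been dissipated by friction: mgh = μ_k m g d
d = h/μ_k = 11/0.34 = 32.35 m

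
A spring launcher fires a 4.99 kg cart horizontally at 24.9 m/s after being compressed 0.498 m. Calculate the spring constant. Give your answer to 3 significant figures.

k = 12500 N/m

½kx² = ½mv²
k = mv²/x² = (4.99)(24.9)²/(0.498)² = 12475 N/m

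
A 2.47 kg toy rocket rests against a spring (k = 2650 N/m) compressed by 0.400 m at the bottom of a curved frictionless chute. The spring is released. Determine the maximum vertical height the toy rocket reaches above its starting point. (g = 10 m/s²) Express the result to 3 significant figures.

h = 8.58 m

Energy conservation from release to the highest point: ½kx² = mgh
h = kx²/(2mg) = (2650)(0.400)²/(2 × 2.47 × 10) = 8.583 m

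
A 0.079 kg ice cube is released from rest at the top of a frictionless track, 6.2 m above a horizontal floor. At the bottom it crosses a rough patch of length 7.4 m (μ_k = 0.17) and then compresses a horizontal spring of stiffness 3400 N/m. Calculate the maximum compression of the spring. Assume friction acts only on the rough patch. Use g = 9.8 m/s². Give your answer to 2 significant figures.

x = 0.047 m

Initial energy: E₁ = mgh = (0.079)(9.8)(6.2) = 4.8000 J
Friction removes W_f = μ_k mg d = (0.17)(0.079)(9.8)(7.4) = 0.9739 J
Energy reaching the spring: E = 4.8000 − 0.9739 = 3.8261 J
At max compression ½kx² = E ⇒ x = √(2E/k) = √(2 × 3.8261/3400) = 0.04744 m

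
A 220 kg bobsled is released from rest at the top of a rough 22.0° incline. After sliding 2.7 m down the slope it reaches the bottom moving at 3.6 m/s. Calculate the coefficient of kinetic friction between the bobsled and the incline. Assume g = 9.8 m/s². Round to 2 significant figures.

mgh = ½mv² + μ_k (mg cosθ) L, with h = L sinθ
mgL sinθ = 2180.7 J; ½mv² = 1425.6 J
W_f = 2180.7 − 1425.6 = 755.1 J
μ_k = W_f/(mg cosθ · L) = 755.1/(1999 × 2.7) = 0.1399

μ_k = 0.14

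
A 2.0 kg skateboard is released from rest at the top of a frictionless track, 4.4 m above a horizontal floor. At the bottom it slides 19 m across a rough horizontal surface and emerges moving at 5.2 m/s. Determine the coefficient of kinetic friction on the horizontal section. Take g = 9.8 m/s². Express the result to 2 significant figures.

Applying the work–energy principle:
mgh = ½mv² + μ_k m g d
mgh = 86.240 J; ½mv² = 27.040 J
W_f = 86.240 − 27.040 = 59.20 J
μ_k = W_f/(mg·d) = 59.20/(19.60 × 19) = 0.1590

μ_k = 0.16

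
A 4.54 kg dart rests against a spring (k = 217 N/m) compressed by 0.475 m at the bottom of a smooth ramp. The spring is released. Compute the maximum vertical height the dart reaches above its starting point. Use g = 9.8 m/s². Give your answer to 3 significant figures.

h = 0.550 m

At maximum height the dart is at rest, so ½kx² = mgh
h = kx²/(2mg) = (217)(0.475)²/(2 × 4.54 × 9.8) = 0.5502 m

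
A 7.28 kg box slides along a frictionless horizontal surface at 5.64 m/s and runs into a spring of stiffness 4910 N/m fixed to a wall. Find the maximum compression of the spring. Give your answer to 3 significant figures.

All KE is stored as spring PE at maximum compression: ½mv² = ½kx²
x = v√(m/k) = 5.64 × √(7.28/4910) = 0.2172 m

x = 0.217 m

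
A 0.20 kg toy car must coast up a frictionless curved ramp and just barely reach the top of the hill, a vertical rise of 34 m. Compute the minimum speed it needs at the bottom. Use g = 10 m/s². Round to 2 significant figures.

At the top it is momentarily at rest, so all KE converts to PE: ½mv² = mgh
v = √(2gh) = √(2 × 10 × 34) = 26.08 m/s

v = 26 m/s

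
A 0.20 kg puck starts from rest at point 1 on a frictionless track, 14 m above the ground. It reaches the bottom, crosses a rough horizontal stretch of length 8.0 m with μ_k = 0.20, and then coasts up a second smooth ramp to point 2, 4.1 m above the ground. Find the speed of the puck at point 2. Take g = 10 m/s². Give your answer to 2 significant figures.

v = 13 m/s

Energy at 1: mgh₁ = (0.20)(10)(14) = 28.000 J
Friction loss: W_f = μ_k mg d = 3.200 J
At 2: ½mv² + mgh₂ = mgh₁ − W_f
½mv² = 28.000 − 3.200 − 8.2000 = 16.600 J
v = √(2 × 16.600/0.20) = 12.88 m/s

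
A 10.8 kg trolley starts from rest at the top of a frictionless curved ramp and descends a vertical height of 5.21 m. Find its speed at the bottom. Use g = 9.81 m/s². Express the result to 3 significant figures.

v = 10.1 m/s

Equating total energy at the two states: mgh = ½mv²
v = √(2gh) = √(2 × 9.81 × 5.21) = √102.22 = 10.11 m/s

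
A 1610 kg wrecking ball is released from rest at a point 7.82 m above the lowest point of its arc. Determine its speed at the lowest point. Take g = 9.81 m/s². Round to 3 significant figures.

v = 12.4 m/s

Energy conservation between the two points: mgh = ½mv²
v = √(2gh) = √(2 × 9.81 × 7.82) = √153.43 = 12.39 m/s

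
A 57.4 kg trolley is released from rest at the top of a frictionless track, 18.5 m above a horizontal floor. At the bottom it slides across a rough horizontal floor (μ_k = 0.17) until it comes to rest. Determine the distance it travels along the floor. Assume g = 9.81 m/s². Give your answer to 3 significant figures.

d = 109 m

Energy bookkeeping (friction removes W_f = μ_k N d):
At rest all PE has been dissipated by friction: mgh = μ_k m g d
d = h/μ_k = 18.5/0.17 = 108.8 m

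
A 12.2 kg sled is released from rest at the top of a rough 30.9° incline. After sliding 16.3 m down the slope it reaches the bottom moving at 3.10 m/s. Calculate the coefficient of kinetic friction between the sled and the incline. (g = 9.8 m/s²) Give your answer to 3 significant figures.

mgh = ½mv² + μ_k (mg cosθ) L, with h = L sinθ
mgL sinθ = 1000.8 J; ½mv² = 58.621 J
W_f = 1000.8 − 58.621 = 942.2 J
μ_k = W_f/(mg cosθ · L) = 942.2/(102.6 × 16.3) = 0.5634

μ_k = 0.563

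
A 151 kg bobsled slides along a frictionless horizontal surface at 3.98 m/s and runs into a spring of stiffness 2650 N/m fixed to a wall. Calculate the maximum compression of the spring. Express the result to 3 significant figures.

x = 0.950 m

At max compression the bobsled is momentarily at rest: ½mv² = ½kx²
x = v√(m/k) = 3.98 × √(151/2650) = 0.9501 m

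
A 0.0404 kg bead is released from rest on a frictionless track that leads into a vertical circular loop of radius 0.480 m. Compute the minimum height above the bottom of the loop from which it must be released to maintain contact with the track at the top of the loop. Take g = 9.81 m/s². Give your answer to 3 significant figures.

At the top, for minimum speed gravity alone supplies the centripetal force: mg = mv_top²/r ⇒ v_top² = gr = 4.709 m²/s²
Energy conservation from release height h to the top (height 2r): mgh = ½mv_top² + mg(2r)
h = v_top²/(2g) + 2r = r/2 + 2r = 5r/2 = 1.200 m

h = 1.20 m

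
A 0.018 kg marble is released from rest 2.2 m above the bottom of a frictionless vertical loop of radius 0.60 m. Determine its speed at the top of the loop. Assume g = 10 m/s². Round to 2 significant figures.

v = 4.5 m/s

Energy conservation: mgh = ½mv_top² + mg(2r)
v_top² = 2g(h − 2r) = 2(10)(2.2 − 1.200) = 20.00
v_top = 4.472 m/s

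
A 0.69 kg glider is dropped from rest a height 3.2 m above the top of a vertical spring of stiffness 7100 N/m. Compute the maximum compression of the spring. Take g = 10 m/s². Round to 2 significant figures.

Let x be the compression. The total drop is H + x, and the glider is instantaneously at rest at max compression, so energy conservation gives:
mg(H + x) = ½kx²
½(7100)x² − (0.69)(10)x − (0.69)(10)(3.2) = 0
3550x² − 6.900x − 22.08 = 0
x = [6.900 + √(47.61 + 313536)]/(2 × 3550) = 0.07984 m

x = 0.080 m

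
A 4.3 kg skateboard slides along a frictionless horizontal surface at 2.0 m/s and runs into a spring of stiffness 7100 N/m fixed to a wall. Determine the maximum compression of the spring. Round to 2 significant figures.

Conservation of energy between contact and max compression: ½mv² = ½kx²
x = v√(m/k) = 2.0 × √(4.3/7100) = 0.04922 m

x = 0.049 m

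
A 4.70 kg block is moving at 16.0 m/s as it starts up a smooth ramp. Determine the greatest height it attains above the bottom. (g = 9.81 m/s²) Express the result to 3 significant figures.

h = 13.0 m

By energy conservation, ½mv² = mgh
h = v²/(2g) = 16.0²/(2 × 9.81) = 13.05 m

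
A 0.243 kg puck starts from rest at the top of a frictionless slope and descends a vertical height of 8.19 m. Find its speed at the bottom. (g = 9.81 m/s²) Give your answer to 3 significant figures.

By conservation of mechanical energy, mgh = ½mv²
v = √(2gh) = √(2 × 9.81 × 8.19) = √160.69 = 12.68 m/s

v = 12.7 m/s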